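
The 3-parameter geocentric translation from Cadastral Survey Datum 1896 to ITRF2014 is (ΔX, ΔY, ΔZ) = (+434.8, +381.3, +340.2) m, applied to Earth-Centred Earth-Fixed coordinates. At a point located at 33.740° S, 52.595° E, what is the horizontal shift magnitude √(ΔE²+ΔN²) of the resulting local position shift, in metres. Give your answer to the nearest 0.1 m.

608.6 m

At φ = -33.740°, λ = 52.595°: sin φ = -0.555425, cos φ = 0.831567, sin λ = 0.794362, cos λ = 0.607445.
ΔE = −sin λ·ΔX + cos λ·ΔY = −(0.794362)·(434.8) + (0.607445)·(381.3) = -113.77 m.
ΔN = −sin φ cos λ·ΔX − sin φ sin λ·ΔY + cos φ·ΔZ = −(-0.555425)(0.607445)(434.8) − (-0.555425)(0.794362)(381.3) + (0.831567)(340.2) = 597.83 m.
Horizontal magnitude = √(ΔE² + ΔN²) = √((-113.77)² + 597.83²) = 608.56 m.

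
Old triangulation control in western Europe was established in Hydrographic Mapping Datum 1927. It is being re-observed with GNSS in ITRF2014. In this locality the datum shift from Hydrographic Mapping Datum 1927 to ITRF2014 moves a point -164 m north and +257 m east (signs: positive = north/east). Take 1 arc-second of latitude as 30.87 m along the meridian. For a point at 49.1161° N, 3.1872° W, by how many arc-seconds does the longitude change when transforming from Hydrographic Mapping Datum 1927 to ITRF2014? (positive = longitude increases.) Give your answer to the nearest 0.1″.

Δλ = 12.7″

At latitude 49.1161°, cos φ = 0.654528.
1″ of longitude at this latitude = 30.87 × cos φ = 20.2053 m, so Δλ = 257.0 / 20.2053 = 12.719″.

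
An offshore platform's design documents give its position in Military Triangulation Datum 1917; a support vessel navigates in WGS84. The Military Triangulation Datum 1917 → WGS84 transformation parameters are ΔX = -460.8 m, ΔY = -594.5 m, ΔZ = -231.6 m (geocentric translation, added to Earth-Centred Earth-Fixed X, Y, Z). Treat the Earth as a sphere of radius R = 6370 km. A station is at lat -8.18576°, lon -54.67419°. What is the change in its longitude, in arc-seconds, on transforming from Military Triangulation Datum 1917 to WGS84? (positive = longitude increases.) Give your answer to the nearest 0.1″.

sin φ = -0.142383, cos φ = 0.989812, sin λ = -0.815877, cos λ = 0.578225.
East component: ΔE = −sin λ·ΔX + cos λ·ΔY = −(-0.815877)(-460.8) + (0.578225)(-594.5) = -719.71 m.
1° of latitude spans πR/180 = 111177 m; at latitude φ, 1° of longitude spans that × cos φ = 110044.8 m, so Δλ = -719.71 / 110044.8 × 3600 = -23.545″.

Δλ = -23.5″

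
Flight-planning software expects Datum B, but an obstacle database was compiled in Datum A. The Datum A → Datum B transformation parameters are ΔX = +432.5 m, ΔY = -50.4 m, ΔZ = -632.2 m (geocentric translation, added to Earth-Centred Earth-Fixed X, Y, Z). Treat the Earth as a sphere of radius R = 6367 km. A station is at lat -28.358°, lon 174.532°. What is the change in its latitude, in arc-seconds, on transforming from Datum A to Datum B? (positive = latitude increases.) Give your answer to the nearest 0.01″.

sin φ = -0.474979, cos φ = 0.879997, sin λ = 0.095290, cos λ = -0.995450.
North component: ΔN = −sin φ cos λ·ΔX − sin φ sin λ·ΔY + cos φ·ΔZ = −(-0.474979)(-0.995450)(432.5) − (-0.474979)(0.095290)(-50.4) + (0.879997)(-632.2) = -763.11 m.
1° of latitude spans πR/180 = 111125 m, so Δφ = -763.11 / 111125 × 3600 = -24.722″.

Δφ = -24.72″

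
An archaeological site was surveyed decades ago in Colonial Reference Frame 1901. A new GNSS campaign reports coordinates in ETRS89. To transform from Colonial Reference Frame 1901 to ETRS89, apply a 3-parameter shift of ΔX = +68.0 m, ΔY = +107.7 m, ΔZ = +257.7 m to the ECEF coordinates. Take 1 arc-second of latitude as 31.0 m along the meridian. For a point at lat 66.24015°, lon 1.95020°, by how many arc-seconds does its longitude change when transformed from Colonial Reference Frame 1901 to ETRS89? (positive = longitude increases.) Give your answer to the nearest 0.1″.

sin φ = 0.915242, cos φ = 0.402904, sin λ = 0.034031, cos λ = 0.999421.
East component: ΔE = −sin λ·ΔX + cos λ·ΔY = −(0.034031)(68.0) + (0.999421)(107.7) = 105.32 m.
1° of latitude spans 3600 × 31.00 = 111600 m; at latitude φ, 1° of longitude spans that × cos φ = 44964.1 m, so Δλ = 105.32 / 44964.1 × 3600 = 8.433″.

Δλ = 8.4″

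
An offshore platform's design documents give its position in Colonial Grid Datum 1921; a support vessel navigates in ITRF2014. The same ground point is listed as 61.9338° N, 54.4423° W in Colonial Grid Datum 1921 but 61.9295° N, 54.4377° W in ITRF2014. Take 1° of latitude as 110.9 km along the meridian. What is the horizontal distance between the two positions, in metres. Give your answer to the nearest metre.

Δφ = 61.9295° − 61.9338° = -0.0043°; Δλ = -54.4377° − -54.4423° = +0.0046°.
ΔN = Δφ × 110900 = -476.9 m; ΔE = Δλ × 110900 × cos(61.9338°) = +0.0046 × 110900 × 0.470491 = 240.0 m.
Distance = √(ΔE² + ΔN²) = √(240.0² + (-476.9)²) = 533.9 m.

534 m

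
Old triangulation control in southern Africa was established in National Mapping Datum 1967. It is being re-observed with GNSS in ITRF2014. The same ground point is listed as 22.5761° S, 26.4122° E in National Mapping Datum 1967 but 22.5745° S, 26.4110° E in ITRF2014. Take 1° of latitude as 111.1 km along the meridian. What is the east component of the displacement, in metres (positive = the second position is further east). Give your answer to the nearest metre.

Δφ = -22.5745° − -22.5761° = +0.0016°; Δλ = 26.4110° − 26.4122° = -0.0012°.
ΔN = Δφ × 111100 = 177.8 m; ΔE = Δλ × 111100 × cos(-22.5761°) = -0.0012 × 111100 × 0.923370 = -123.1 m.

ΔE = -123 m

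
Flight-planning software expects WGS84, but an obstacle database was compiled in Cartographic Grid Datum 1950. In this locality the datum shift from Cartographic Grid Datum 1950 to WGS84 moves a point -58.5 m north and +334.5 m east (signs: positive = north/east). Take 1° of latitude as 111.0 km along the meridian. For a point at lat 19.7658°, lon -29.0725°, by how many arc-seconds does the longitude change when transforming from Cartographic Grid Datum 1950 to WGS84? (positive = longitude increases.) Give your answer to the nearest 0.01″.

At latitude 19.7658°, cos φ = 0.941083.
1° of longitude at this latitude = 111.0 × cos φ = 104.46 km, so Δλ = 334.5 / 104460.2 = 0.0032022° = 11.528″.

Δλ = 11.53″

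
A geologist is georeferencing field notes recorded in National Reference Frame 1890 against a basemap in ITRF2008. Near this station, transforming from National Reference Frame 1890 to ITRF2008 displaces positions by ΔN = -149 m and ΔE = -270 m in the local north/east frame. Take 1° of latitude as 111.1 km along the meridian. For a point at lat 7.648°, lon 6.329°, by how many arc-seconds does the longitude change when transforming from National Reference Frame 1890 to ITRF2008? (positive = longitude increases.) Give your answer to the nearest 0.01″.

At latitude 7.648°, cos φ = 0.991104.
1° of longitude at this latitude = 111.1 × cos φ = 110.11 km, so Δλ = -270.0 / 110111.7 = -0.0024521° = -8.827″.

Δλ = -8.83″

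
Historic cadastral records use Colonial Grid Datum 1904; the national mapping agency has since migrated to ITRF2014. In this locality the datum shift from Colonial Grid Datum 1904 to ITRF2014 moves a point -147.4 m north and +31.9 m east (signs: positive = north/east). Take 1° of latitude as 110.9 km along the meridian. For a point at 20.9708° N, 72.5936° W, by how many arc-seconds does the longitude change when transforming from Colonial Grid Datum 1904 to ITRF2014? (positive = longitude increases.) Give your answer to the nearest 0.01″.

Δλ = 1.11″

At latitude 20.9708°, cos φ = 0.933763.
1° of longitude at this latitude = 110.9 × cos φ = 103.55 km, so Δλ = 31.9 / 103554.3 = 0.0003081° = 1.109″.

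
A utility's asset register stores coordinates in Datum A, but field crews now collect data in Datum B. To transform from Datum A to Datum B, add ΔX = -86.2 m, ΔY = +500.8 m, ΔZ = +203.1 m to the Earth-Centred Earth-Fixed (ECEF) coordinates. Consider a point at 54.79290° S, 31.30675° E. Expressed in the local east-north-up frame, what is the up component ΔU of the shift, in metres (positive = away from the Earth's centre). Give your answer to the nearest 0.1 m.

ΔU = -58.4 m

At φ = -54.79290°, λ = 31.30675°: sin φ = -0.817073, cos φ = 0.576534, sin λ = 0.519620, cos λ = 0.854398.
ΔU = cos φ cos λ·ΔX + cos φ sin λ·ΔY + sin φ·ΔZ = (0.576534)(0.854398)(-86.2) + (0.576534)(0.519620)(500.8) + (-0.817073)(203.1) = -58.38 m.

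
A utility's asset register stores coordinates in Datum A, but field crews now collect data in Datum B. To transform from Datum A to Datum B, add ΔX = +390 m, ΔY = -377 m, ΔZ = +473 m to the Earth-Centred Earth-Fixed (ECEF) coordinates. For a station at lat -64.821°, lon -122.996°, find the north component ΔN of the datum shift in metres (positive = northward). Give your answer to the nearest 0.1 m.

ΔN = 295.2 m

The local north axis is (−sin φ cos λ, −sin φ sin λ, cos φ), giving ΔN = -192.206 + 286.149 + 201.237 = 295.18 m.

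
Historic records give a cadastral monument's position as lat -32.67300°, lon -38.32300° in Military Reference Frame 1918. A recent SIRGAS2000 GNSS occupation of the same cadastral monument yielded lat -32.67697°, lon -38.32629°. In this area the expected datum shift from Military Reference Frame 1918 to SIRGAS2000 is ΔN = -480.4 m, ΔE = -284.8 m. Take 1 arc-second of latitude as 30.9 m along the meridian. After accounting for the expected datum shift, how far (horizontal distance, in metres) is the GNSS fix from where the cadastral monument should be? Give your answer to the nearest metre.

45 m

Observed coordinate differences: Δφ = -0.00397°, Δλ = -0.00329°.
Converting to metres (1° lat = 111240 m, cos φ = 0.841765): observed ΔN = -441.6 m, observed ΔE = -308.1 m.
Subtracting the expected shift leaves a residual of -441.6 − (-480.4) = 38.8 m north and -308.1 − (-284.8) = -23.3 m east.
Residual distance = √(38.8² + (-23.3)²) = 45.2 m.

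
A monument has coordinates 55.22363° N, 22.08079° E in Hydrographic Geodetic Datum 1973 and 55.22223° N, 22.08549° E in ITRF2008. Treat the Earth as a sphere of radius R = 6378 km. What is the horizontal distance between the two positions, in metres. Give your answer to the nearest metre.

337 m

Δφ = 55.22223° − 55.22363° = -0.00140°; Δλ = 22.08549° − 22.08079° = +0.00470°.
1° along a meridian = πR/180 = 111317 m.
ΔN = Δφ × 111317 = -155.8 m; ΔE = Δλ × 111317 × cos(55.22363°) = +0.00470 × 111317 × 0.570375 = 298.4 m.
Distance = √(ΔE² + ΔN²) = √(298.4² + (-155.8)²) = 336.7 m.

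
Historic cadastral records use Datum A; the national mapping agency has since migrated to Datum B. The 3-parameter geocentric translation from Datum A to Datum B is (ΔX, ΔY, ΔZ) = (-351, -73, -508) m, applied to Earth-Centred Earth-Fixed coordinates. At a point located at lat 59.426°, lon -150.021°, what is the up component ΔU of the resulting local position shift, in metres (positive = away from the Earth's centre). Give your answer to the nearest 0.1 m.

The local up (radial) axis is (cos φ cos λ, cos φ sin λ, sin φ), giving ΔU = 154.650 + 18.554 − 437.374 = -264.17 m.

ΔU = -264.2 m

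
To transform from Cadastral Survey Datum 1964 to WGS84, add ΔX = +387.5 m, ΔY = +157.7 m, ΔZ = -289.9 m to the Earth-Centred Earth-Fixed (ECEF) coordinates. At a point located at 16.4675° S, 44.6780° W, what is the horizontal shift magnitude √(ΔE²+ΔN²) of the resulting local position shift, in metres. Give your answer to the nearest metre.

The local east axis at (φ, λ) is (−sin λ, cos λ, 0), so ΔE = −sin(-44.6780°)·387.5 + cos(-44.6780°)·157.7 = 384.60 m.
The local north axis is (−sin φ cos λ, −sin φ sin λ, cos φ), giving ΔN = 78.108 − 31.432 − 278.009 = -231.33 m.
Horizontal magnitude = √(ΔE² + ΔN²) = √(384.60² + (-231.33)²) = 448.81 m.

449 m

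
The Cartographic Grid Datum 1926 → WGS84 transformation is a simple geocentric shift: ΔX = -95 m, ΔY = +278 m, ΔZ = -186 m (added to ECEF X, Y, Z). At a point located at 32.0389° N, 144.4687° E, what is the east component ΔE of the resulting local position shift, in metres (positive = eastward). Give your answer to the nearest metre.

ΔE = -171 m

The local east axis at (φ, λ) is (−sin λ, cos λ, 0), so ΔE = −sin(144.4687°)·(-95) + cos(144.4687°)·278 = -171.03 m.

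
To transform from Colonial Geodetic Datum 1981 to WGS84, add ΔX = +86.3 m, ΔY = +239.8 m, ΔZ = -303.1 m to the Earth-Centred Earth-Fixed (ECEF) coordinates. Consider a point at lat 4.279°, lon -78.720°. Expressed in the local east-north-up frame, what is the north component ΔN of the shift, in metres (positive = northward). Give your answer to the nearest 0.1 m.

The local north axis is (−sin φ cos λ, −sin φ sin λ, cos φ), giving ΔN = -1.260 + 17.547 − 302.255 = -285.97 m.

ΔN = -286.0 m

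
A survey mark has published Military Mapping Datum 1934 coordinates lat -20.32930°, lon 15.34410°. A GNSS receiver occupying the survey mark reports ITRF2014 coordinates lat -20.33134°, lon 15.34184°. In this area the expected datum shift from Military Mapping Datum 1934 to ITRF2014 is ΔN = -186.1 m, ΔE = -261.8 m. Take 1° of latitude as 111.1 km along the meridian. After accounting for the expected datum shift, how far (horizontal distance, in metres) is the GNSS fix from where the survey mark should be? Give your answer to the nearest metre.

Observed coordinate differences: Δφ = -0.00204°, Δλ = -0.00226°.
Converting to metres (1° lat = 111100 m, cos φ = 0.937711): observed ΔN = -226.6 m, observed ΔE = -235.4 m.
Subtracting the expected shift leaves a residual of -226.6 − (-186.1) = -40.5 m north and -235.4 − (-261.8) = 26.4 m east.
Residual distance = √((-40.5)² + 26.4²) = 48.4 m.

48 m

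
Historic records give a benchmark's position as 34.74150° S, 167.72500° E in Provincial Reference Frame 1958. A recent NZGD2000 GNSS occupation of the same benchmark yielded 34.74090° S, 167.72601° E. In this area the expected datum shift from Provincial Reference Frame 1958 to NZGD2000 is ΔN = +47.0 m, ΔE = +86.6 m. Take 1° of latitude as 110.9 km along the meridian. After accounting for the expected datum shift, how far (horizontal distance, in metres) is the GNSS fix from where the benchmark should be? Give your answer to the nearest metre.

20 m

Observed coordinate differences: Δφ = +0.00060°, Δλ = +0.00101°.
Converting to metres (1° lat = 110900 m, cos φ = 0.821731): observed ΔN = 66.5 m, observed ΔE = 92.0 m.
Subtracting the expected shift leaves a residual of 66.5 − (47.0) = 19.5 m north and 92.0 − (86.6) = 5.4 m east.
Residual distance = √(19.5² + 5.4²) = 20.3 m.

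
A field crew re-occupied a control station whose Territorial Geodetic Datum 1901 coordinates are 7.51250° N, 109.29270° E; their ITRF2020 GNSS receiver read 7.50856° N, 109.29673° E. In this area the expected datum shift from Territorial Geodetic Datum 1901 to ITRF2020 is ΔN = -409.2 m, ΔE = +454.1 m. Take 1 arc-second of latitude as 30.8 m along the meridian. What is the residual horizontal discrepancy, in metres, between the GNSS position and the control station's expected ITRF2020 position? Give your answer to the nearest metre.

30 m

Observed coordinate differences: Δφ = -0.00394°, Δλ = +0.00403°.
Converting to metres (1° lat = 110880 m, cos φ = 0.991416): observed ΔN = -436.9 m, observed ΔE = 443.0 m.
Subtracting the expected shift leaves a residual of -436.9 − (-409.2) = -27.7 m north and 443.0 − (454.1) = -11.1 m east.
Residual distance = √((-27.7)² + (-11.1)²) = 29.8 m.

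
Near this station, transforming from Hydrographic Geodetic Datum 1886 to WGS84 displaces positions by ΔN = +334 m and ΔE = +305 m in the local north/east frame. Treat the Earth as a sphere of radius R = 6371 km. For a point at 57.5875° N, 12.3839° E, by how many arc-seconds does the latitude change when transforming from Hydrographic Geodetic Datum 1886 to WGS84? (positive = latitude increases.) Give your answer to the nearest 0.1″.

On a sphere of radius R, 1 rad of latitude = R, so Δφ = ΔN / R = 334.0 / 6371000 = 5.2425e-05 rad = 10.813″.

Δφ = 10.8″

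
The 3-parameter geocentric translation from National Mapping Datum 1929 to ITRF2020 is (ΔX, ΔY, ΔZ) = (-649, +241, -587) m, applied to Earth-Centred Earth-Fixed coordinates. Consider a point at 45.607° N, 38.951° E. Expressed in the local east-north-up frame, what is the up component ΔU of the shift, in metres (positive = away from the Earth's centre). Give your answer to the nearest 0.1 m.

At φ = 45.607°, λ = 38.951°: sin φ = 0.714558, cos φ = 0.699576, sin λ = 0.628656, cos λ = 0.777684.
ΔU = cos φ cos λ·ΔX + cos φ sin λ·ΔY + sin φ·ΔZ = (0.699576)(0.777684)(-649) + (0.699576)(0.628656)(241) + (0.714558)(-587) = -666.54 m.

ΔU = -666.5 m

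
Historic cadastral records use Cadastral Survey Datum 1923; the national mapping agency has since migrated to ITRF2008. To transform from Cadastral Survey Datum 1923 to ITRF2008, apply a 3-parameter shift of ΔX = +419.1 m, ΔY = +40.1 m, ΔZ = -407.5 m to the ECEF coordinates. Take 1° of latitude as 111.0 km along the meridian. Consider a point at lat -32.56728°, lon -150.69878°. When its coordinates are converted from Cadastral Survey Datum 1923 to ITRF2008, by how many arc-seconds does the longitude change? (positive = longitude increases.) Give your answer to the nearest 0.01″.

Δλ = 6.55″

sin φ = -0.538290, cos φ = 0.842760, sin λ = -0.489401, cos λ = -0.872059.
East component: ΔE = −sin λ·ΔX + cos λ·ΔY = −(-0.489401)(419.1) + (-0.872059)(40.1) = 170.14 m.
1° of latitude spans 111000 m; at latitude φ, 1° of longitude spans that × cos φ = 93546.4 m, so Δλ = 170.14 / 93546.4 × 3600 = 6.548″.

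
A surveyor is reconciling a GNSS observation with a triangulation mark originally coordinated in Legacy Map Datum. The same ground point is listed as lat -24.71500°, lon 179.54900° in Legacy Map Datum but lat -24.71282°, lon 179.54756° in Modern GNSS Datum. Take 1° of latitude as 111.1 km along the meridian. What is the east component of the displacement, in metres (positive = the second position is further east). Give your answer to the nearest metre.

Δφ = -24.71282° − -24.71500° = +0.00218°; Δλ = 179.54756° − 179.54900° = -0.00144°.
ΔN = Δφ × 111100 = 242.2 m; ΔE = Δλ × 111100 × cos(-24.71500°) = -0.00144 × 111100 × 0.908399 = -145.3 m.

ΔE = -145 m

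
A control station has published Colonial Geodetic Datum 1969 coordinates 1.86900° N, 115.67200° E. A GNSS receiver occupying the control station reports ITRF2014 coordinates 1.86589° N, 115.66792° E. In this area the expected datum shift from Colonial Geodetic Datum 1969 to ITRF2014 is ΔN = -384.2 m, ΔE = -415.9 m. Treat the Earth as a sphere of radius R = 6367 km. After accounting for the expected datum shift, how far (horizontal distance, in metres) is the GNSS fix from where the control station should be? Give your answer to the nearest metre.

Observed coordinate differences: Δφ = -0.00311°, Δλ = -0.00408°.
Converting to metres (1° lat = 111125 m, cos φ = 0.999468): observed ΔN = -345.6 m, observed ΔE = -453.1 m.
Subtracting the expected shift leaves a residual of -345.6 − (-384.2) = 38.6 m north and -453.1 − (-415.9) = -37.2 m east.
Residual distance = √(38.6² + (-37.2)²) = 53.6 m.

54 m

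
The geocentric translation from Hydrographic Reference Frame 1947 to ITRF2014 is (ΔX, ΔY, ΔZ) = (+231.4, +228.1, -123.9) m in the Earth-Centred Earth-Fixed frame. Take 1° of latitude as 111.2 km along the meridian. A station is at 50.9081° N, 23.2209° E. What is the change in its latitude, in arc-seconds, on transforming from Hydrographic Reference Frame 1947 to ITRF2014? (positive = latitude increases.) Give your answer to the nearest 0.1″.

Δφ = -10.1″

sin φ = 0.776136, cos φ = 0.630566, sin λ = 0.394277, cos λ = 0.918992.
North component: ΔN = −sin φ cos λ·ΔX − sin φ sin λ·ΔY + cos φ·ΔZ = −(0.776136)(0.918992)(231.4) − (0.776136)(0.394277)(228.1) + (0.630566)(-123.9) = -312.98 m.
1° of latitude spans 111200 m, so Δφ = -312.98 / 111200 × 3600 = -10.132″.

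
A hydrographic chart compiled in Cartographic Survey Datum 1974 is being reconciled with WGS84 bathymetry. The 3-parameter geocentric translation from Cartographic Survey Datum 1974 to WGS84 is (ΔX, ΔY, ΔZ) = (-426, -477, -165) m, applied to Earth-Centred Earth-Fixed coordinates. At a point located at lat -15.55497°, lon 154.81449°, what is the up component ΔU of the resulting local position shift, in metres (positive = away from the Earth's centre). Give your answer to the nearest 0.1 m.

The local up (radial) axis is (cos φ cos λ, cos φ sin λ, sin φ), giving ΔU = 371.383 − 195.553 + 44.247 = 220.08 m.

ΔU = 220.1 m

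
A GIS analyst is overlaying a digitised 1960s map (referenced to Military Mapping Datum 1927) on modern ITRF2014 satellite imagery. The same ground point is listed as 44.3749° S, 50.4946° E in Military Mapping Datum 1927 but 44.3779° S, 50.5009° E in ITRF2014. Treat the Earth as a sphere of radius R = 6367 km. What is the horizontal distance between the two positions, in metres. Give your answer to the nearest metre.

Δφ = -44.3779° − -44.3749° = -0.0030°; Δλ = 50.5009° − 50.4946° = +0.0063°.
1° along a meridian = πR/180 = 111125 m.
ΔN = Δφ × 111125 = -333.4 m; ΔE = Δλ × 111125 × cos(-44.3749°) = +0.0063 × 111125 × 0.714779 = 500.4 m.
Distance = √(ΔE² + ΔN²) = √(500.4² + (-333.4)²) = 601.3 m.

601 m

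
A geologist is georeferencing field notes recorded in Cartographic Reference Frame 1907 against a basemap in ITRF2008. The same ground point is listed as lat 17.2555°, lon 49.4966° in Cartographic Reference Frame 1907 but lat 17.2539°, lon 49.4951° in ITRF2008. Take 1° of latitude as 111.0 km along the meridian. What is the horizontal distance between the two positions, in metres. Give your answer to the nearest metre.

238 m

Δφ = 17.2539° − 17.2555° = -0.0016°; Δλ = 49.4951° − 49.4966° = -0.0015°.
ΔN = Δφ × 111000 = -177.6 m; ΔE = Δλ × 111000 × cos(17.2555°) = -0.0015 × 111000 × 0.954991 = -159.0 m.
Distance = √(ΔE² + ΔN²) = √((-159.0)² + (-177.6)²) = 238.4 m.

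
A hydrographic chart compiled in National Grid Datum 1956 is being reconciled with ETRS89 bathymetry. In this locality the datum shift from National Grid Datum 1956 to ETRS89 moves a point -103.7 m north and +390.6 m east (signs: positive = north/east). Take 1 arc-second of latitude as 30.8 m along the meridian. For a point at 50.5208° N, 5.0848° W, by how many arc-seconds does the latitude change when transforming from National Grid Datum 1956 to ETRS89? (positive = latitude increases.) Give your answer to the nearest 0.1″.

1″ of latitude = 30.80 m, so Δφ = -103.7 / 30.80 = -3.367″.

Δφ = -3.4″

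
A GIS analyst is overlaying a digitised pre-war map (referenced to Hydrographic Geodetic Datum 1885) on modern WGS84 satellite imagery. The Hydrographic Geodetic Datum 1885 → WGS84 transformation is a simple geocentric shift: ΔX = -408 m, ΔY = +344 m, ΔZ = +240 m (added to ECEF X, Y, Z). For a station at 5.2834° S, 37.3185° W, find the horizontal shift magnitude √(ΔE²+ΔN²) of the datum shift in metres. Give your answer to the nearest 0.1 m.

191.7 m

The local east axis at (φ, λ) is (−sin λ, cos λ, 0), so ΔE = −sin(-37.3185°)·(-408) + cos(-37.3185°)·344 = 26.23 m.
The local north axis is (−sin φ cos λ, −sin φ sin λ, cos φ), giving ΔN = -29.878 − 19.204 + 238.980 = 189.90 m.
Horizontal magnitude = √(ΔE² + ΔN²) = √(26.23² + 189.90²) = 191.70 m.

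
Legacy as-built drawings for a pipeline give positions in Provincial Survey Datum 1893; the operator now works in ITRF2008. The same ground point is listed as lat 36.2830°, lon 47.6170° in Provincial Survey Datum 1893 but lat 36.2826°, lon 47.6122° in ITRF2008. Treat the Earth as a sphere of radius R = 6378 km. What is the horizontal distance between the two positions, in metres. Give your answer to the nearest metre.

433 m

Δφ = 36.2826° − 36.2830° = -0.0004°; Δλ = 47.6122° − 47.6170° = -0.0048°.
1° along a meridian = πR/180 = 111317 m.
ΔN = Δφ × 111317 = -44.5 m; ΔE = Δλ × 111317 × cos(36.2830°) = -0.0048 × 111317 × 0.806104 = -430.7 m.
Distance = √(ΔE² + ΔN²) = √((-430.7)² + (-44.5)²) = 433.0 m.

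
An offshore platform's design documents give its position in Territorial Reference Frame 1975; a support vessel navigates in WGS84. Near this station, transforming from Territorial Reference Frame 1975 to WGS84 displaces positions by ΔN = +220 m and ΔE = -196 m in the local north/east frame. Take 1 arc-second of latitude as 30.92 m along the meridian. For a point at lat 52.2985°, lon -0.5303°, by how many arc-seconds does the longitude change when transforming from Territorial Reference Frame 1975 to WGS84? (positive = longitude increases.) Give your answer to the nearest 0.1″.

At latitude 52.2985°, cos φ = 0.611548.
1″ of longitude at this latitude = 30.92 × cos φ = 18.9091 m, so Δλ = -196.0 / 18.9091 = -10.365″.

Δλ = -10.4″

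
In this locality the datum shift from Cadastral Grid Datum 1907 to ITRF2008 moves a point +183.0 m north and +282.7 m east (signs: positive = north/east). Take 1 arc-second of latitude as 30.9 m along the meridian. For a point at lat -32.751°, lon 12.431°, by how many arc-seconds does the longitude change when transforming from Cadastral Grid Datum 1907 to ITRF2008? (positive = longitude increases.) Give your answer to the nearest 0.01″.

Δλ = 10.88″

At latitude -32.751°, cos φ = 0.841030.
1″ of longitude at this latitude = 30.90 × cos φ = 25.9878 m, so Δλ = 282.7 / 25.9878 = 10.878″.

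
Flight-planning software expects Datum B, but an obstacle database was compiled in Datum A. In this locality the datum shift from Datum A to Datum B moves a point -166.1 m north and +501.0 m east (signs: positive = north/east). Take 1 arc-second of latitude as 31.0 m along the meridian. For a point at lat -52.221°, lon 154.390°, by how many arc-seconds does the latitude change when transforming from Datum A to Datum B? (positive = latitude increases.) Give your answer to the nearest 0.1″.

Δφ = -5.4″

1″ of latitude = 31.00 m, so Δφ = -166.1 / 31.00 = -5.358″.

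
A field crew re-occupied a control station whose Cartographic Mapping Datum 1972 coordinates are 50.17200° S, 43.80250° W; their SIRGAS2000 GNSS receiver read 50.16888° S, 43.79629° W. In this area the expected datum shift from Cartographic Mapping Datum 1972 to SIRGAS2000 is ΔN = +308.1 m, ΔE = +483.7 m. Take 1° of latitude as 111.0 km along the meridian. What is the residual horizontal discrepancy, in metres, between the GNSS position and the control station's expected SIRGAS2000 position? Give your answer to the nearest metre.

Observed coordinate differences: Δφ = +0.00312°, Δλ = +0.00621°.
Converting to metres (1° lat = 111000 m, cos φ = 0.640485): observed ΔN = 346.3 m, observed ΔE = 441.5 m.
Subtracting the expected shift leaves a residual of 346.3 − (308.1) = 38.2 m north and 441.5 − (483.7) = -42.2 m east.
Residual distance = √(38.2² + (-42.2)²) = 56.9 m.

57 m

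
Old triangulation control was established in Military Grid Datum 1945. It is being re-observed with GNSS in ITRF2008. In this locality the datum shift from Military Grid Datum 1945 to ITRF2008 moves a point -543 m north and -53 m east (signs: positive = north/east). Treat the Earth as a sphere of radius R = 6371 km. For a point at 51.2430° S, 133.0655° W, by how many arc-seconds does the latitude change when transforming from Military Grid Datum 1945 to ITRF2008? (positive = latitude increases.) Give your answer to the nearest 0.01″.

On a sphere of radius R, 1 rad of latitude = R, so Δφ = ΔN / R = -543.0 / 6371000 = -8.5230e-05 rad = -17.580″.

Δφ = -17.58″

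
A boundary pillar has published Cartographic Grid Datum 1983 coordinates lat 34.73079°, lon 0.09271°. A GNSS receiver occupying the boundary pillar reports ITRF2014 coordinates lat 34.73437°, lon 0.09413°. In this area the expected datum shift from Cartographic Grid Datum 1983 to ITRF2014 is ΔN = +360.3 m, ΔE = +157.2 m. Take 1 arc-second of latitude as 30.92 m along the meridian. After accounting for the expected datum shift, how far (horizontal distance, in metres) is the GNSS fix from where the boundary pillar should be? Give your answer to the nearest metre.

Observed coordinate differences: Δφ = +0.00358°, Δλ = +0.00142°.
Converting to metres (1° lat = 111312 m, cos φ = 0.821838): observed ΔN = 398.5 m, observed ΔE = 129.9 m.
Subtracting the expected shift leaves a residual of 398.5 − (360.3) = 38.2 m north and 129.9 − (157.2) = -27.3 m east.
Residual distance = √(38.2² + (-27.3)²) = 46.9 m.

47 m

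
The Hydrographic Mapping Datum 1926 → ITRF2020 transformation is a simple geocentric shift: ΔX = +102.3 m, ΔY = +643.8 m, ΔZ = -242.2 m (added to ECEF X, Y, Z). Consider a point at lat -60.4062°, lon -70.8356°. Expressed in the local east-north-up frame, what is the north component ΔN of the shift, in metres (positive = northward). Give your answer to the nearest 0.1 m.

At φ = -60.4062°, λ = -70.8356°: sin φ = -0.869548, cos φ = 0.493848, sin λ = -0.944581, cos λ = 0.328280.
ΔN = −sin φ cos λ·ΔX − sin φ sin λ·ΔY + cos φ·ΔZ = −(-0.869548)(0.328280)(102.3) − (-0.869548)(-0.944581)(643.8) + (0.493848)(-242.2) = -619.20 m.

ΔN = -619.2 m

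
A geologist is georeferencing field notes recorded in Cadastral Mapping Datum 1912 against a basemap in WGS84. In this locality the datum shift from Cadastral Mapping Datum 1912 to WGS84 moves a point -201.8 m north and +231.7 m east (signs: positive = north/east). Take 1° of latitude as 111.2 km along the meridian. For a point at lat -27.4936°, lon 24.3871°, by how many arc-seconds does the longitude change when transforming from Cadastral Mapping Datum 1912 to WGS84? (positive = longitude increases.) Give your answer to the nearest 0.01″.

Δλ = 8.46″

At latitude -27.4936°, cos φ = 0.887062.
1° of longitude at this latitude = 111.2 × cos φ = 98.64 km, so Δλ = 231.7 / 98641.3 = 0.0023489° = 8.456″.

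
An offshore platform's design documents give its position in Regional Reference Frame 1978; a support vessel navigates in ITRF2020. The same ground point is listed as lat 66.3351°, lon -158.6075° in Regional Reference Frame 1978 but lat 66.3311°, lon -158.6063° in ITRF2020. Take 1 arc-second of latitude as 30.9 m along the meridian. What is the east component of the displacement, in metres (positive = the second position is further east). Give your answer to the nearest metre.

Δφ = 66.3311° − 66.3351° = -0.0040°; Δλ = -158.6063° − -158.6075° = +0.0012°.
1° of latitude = 3600 × 30.90 = 111240 m.
ΔN = Δφ × 111240 = -445.0 m; ΔE = Δλ × 111240 × cos(66.3351°) = +0.0012 × 111240 × 0.401387 = 53.6 m.

ΔE = 54 m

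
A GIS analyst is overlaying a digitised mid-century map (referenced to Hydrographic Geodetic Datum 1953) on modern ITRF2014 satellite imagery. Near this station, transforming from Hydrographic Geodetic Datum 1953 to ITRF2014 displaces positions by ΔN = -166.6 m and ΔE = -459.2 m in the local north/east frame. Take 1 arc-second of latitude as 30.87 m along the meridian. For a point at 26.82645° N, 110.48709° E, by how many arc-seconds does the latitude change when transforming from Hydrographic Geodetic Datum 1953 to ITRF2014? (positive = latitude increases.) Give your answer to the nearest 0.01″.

1″ of latitude = 30.87 m, so Δφ = -166.6 / 30.87 = -5.397″.

Δφ = -5.40″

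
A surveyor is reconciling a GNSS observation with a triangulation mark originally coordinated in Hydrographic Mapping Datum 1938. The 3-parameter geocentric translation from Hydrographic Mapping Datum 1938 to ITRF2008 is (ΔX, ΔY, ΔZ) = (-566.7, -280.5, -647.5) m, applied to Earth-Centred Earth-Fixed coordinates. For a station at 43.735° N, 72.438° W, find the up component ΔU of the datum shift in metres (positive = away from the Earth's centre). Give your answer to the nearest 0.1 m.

ΔU = -378.0 m

The local up (radial) axis is (cos φ cos λ, cos φ sin λ, sin φ), giving ΔU = -123.551 + 193.227 − 447.632 = -377.96 m.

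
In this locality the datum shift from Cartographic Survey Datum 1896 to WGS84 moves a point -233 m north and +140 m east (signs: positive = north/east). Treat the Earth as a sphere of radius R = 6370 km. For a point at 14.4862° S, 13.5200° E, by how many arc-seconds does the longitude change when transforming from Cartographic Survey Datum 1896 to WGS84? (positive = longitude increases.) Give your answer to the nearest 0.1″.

At latitude -14.4862°, cos φ = 0.968208.
One radian of longitude at latitude φ spans R cos φ, so Δλ = ΔE / (R cos φ) = 140.0 / (6370000 × 0.968208) = 2.2700e-05 rad = 4.682″.

Δλ = 4.7″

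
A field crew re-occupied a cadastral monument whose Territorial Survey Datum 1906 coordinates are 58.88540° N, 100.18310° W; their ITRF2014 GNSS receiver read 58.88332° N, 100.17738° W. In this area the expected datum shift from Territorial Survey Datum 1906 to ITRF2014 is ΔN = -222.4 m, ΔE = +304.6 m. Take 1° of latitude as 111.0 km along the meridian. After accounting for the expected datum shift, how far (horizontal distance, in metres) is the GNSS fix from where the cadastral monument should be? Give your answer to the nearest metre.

Observed coordinate differences: Δφ = -0.00208°, Δλ = +0.00572°.
Converting to metres (1° lat = 111000 m, cos φ = 0.516752): observed ΔN = -230.9 m, observed ΔE = 328.1 m.
Subtracting the expected shift leaves a residual of -230.9 − (-222.4) = -8.5 m north and 328.1 − (304.6) = 23.5 m east.
Residual distance = √((-8.5)² + 23.5²) = 25.0 m.

25 m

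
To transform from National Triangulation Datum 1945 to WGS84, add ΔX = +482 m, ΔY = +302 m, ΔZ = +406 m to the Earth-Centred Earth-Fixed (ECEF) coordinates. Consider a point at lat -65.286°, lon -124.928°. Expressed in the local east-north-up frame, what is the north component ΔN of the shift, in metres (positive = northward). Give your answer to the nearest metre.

At φ = -65.286°, λ = -124.928°: sin φ = -0.908406, cos φ = 0.418089, sin λ = -0.819872, cos λ = -0.572547.
ΔN = −sin φ cos λ·ΔX − sin φ sin λ·ΔY + cos φ·ΔZ = −(-0.908406)(-0.572547)(482) − (-0.908406)(-0.819872)(302) + (0.418089)(406) = -305.87 m.

ΔN = -306 m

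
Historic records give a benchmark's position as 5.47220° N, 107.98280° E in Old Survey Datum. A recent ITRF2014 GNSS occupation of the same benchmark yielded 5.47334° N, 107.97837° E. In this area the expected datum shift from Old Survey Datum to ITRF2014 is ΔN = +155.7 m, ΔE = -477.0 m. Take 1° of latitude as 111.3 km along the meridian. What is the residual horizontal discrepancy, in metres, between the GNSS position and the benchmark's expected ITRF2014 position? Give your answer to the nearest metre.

32 m

Observed coordinate differences: Δφ = +0.00114°, Δλ = -0.00443°.
Converting to metres (1° lat = 111300 m, cos φ = 0.995443): observed ΔN = 126.9 m, observed ΔE = -490.8 m.
Subtracting the expected shift leaves a residual of 126.9 − (155.7) = -28.8 m north and -490.8 − (-477.0) = -13.8 m east.
Residual distance = √((-28.8)² + (-13.8)²) = 32.0 m.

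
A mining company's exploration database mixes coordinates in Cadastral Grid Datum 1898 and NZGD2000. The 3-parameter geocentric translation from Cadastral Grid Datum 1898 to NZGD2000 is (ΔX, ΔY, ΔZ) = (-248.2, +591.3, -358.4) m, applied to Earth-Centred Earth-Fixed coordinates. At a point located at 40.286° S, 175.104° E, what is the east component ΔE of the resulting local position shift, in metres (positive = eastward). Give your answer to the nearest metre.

The local east axis at (φ, λ) is (−sin λ, cos λ, 0), so ΔE = −sin(175.104°)·(-248.2) + cos(175.104°)·591.3 = -567.96 m.

ΔE = -568 m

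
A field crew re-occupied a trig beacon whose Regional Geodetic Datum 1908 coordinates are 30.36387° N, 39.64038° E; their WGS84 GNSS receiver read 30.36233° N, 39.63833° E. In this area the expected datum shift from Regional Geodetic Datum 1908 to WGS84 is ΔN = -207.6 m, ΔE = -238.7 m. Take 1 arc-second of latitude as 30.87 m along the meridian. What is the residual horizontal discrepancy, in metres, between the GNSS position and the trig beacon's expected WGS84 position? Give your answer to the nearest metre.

56 m

Observed coordinate differences: Δφ = -0.00154°, Δλ = -0.00205°.
Converting to metres (1° lat = 111132 m, cos φ = 0.862833): observed ΔN = -171.1 m, observed ΔE = -196.6 m.
Subtracting the expected shift leaves a residual of -171.1 − (-207.6) = 36.5 m north and -196.6 − (-238.7) = 42.1 m east.
Residual distance = √(36.5² + 42.1²) = 55.7 m.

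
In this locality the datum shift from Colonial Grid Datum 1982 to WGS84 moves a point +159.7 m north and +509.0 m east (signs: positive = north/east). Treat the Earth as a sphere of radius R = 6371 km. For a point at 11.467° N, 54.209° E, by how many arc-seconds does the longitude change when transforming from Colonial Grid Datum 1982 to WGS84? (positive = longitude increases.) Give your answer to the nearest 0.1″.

At latitude 11.467°, cos φ = 0.980039.
One radian of longitude at latitude φ spans R cos φ, so Δλ = ΔE / (R cos φ) = 509.0 / (6371000 × 0.980039) = 8.1520e-05 rad = 16.815″.

Δλ = 16.8″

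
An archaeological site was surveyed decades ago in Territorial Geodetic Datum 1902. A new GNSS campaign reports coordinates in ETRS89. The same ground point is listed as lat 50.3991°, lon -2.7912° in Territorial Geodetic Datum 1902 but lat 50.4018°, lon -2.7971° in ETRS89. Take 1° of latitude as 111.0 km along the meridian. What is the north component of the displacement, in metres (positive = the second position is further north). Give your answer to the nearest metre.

Δφ = 50.4018° − 50.3991° = +0.0027°; Δλ = -2.7971° − -2.7912° = -0.0059°.
ΔN = Δφ × 111000 = 299.7 m; ΔE = Δλ × 111000 × cos(50.3991°) = -0.0059 × 111000 × 0.637436 = -417.5 m.

ΔN = 300 m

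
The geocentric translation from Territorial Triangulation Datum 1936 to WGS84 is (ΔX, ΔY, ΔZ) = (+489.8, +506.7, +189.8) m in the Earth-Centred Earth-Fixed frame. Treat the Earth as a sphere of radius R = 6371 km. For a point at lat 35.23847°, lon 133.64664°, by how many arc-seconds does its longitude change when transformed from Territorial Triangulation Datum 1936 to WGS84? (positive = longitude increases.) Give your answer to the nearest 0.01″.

sin φ = 0.576981, cos φ = 0.816758, sin λ = 0.723610, cos λ = -0.690209.
East component: ΔE = −sin λ·ΔX + cos λ·ΔY = −(0.723610)(489.8) + (-0.690209)(506.7) = -704.15 m.
1° of latitude spans πR/180 = 111195 m; at latitude φ, 1° of longitude spans that × cos φ = 90819.3 m, so Δλ = -704.15 / 90819.3 × 3600 = -27.912″.

Δλ = -27.91″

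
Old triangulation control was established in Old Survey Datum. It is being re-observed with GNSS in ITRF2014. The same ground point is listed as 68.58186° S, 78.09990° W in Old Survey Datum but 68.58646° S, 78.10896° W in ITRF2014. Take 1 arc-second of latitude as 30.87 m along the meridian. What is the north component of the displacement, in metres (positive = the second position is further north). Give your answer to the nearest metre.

Δφ = -68.58646° − -68.58186° = -0.00460°; Δλ = -78.10896° − -78.09990° = -0.00906°.
1° of latitude = 3600 × 30.87 = 111132 m.
ΔN = Δφ × 111132 = -511.2 m; ΔE = Δλ × 111132 × cos(-68.58186°) = -0.00906 × 111132 × 0.365172 = -367.7 m.

ΔN = -511 m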